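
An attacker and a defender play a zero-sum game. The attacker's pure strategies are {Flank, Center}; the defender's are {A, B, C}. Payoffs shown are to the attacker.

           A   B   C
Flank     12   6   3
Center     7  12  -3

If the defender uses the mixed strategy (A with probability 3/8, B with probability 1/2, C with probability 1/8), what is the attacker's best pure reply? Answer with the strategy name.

Center

Expected payoff of Flank: (3/8)·12 + (1/2)·6 + (1/8)·3 = 63/8.
Expected payoff of Center: (3/8)·7 + (1/2)·12 + (1/8)·(-3) = 33/4.
The largest is 33/4, so the attacker's best response is Center.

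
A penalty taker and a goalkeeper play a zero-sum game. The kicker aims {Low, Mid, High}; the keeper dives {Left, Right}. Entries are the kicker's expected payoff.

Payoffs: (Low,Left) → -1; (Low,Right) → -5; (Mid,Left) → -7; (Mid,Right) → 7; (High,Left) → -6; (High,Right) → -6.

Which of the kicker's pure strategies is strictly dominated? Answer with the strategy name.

High

Low gives a strictly higher payoff than High against every column: -1 > -6, -5 > -6.
So High is strictly dominated and the kicker never plays it.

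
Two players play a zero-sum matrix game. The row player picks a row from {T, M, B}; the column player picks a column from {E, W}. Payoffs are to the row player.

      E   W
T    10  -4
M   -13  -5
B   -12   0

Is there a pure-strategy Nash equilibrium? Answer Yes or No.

No

Row minima: T → -4, M → -13, B → -12; maximin = -4.
Column maxima: E → 10, W → 0; minimax = 0.
-4 ≠ 0, so no pure-strategy equilibrium exists.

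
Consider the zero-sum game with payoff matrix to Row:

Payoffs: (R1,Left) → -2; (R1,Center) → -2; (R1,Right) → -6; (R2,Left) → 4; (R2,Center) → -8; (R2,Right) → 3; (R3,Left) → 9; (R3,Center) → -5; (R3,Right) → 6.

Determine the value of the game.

Row minima: R1 → -6, R2 → -8, R3 → -5; maximin = -5.
Column maxima: Left → 9, Center → -2, Right → 6; minimax = -2.
-5 ≠ -2, so there is no saddle point; optimal play is mixed.
R2 is strictly dominated by R3, so Row never plays it.
Left is strictly dominated by Right (it gives Row strictly more in every row), so Column never plays it.
On the remaining 2×2 (R1, R3 vs Center, Right):
Let Row play R1 with probability p. Expected payoff against Center: (-2)p + (-5)(1−p) = 3p − 5; against Right: (-6)p + 6(1−p) = −12p + 6.
Setting these equal: 3p − 5 = −12p + 6 ⇒ 15p = 11 ⇒ p = 11/15, and the value is (3)·(11/15) − 5 = -14/5.
For Column: with q = P(Center), equating R1's and R3's payoffs gives 4q − 6 = −11q + 6 ⇒ q = 4/5.

-14/5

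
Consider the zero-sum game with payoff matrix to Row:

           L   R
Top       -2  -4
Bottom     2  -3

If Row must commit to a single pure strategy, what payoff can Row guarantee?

-3

Row minima: Top → -4, Bottom → -3.
The best of these is -3.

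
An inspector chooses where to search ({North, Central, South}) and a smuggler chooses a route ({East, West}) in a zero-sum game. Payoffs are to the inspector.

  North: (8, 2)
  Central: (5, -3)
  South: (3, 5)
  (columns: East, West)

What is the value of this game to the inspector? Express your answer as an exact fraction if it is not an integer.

Row minima: North → 2, Central → -3, South → 3; maximin = 3.
Column maxima: East → 8, West → 5; minimax = 5.
3 ≠ 5, so there is no saddle point; optimal play is mixed.
Central is strictly dominated by North, so the inspector never plays it.
On the remaining 2×2 (North, South vs East, West):
Let the inspector play North with probability p. Expected payoff against East: 8p + 3(1−p) = 5p + 3; against West: 2p + 5(1−p) = −3p + 5.
Setting these equal: 5p + 3 = −3p + 5 ⇒ 8p = 2 ⇒ p = 1/4, and the value is (5)·(1/4) + 3 = 17/4.
For the smuggler: with q = P(East), equating North's and South's payoffs gives 6q + 2 = −2q + 5 ⇒ q = 3/8.

17/4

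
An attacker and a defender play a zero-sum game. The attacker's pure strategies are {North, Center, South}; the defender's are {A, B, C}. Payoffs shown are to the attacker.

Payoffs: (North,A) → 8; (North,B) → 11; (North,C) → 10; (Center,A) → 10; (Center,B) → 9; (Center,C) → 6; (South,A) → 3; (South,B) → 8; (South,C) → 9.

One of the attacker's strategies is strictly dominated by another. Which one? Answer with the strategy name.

South

North gives a strictly higher payoff than South against every column: 8 > 3, 11 > 8, 10 > 9.
So South is strictly dominated and the attacker never plays it.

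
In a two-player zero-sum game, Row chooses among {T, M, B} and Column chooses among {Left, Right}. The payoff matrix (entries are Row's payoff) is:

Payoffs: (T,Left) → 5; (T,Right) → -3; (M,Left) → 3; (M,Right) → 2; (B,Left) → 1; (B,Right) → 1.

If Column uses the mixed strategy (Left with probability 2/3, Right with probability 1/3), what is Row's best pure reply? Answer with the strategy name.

Expected payoff of T: (2/3)·5 + (1/3)·(-3) = 7/3.
Expected payoff of M: (2/3)·3 + (1/3)·2 = 8/3.
Expected payoff of B: (2/3)·1 + (1/3)·1 = 1.
The largest is 8/3, so Row's best response is M.

M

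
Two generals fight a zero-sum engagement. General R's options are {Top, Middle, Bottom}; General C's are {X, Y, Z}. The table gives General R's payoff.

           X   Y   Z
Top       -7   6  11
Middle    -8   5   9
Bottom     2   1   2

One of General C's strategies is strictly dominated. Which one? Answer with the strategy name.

Z

Y holds General R's payoff strictly below Z in every row: 6 < 11, 5 < 9, 1 < 2.
So Z is strictly dominated for General C.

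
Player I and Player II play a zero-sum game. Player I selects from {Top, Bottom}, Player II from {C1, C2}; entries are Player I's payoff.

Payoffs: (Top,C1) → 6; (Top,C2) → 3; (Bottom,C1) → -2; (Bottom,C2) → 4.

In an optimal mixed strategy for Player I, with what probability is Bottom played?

Row minima: Top → 3, Bottom → -2; maximin = 3.
Column maxima: C1 → 6, C2 → 4; minimax = 4.
3 ≠ 4, so there is no saddle point; optimal play is mixed.
Let Player I play Top with probability p. Expected payoff against C1: 6p + (-2)(1−p) = 8p − 2; against C2: 3p + 4(1−p) = −p + 4.
Setting these equal: 8p − 2 = −p + 4 ⇒ 9p = 6 ⇒ p = 2/3, and the value is (8)·(2/3) − 2 = 10/3.
For Player II: with q = P(C1), equating Top's and Bottom's payoffs gives 3q + 3 = −6q + 4 ⇒ q = 1/9.

1/3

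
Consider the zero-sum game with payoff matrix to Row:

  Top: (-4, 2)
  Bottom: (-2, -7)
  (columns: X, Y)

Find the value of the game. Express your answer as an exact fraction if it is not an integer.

Row minima: Top → -4, Bottom → -7; maximin = -4.
Column maxima: X → -2, Y → 2; minimax = -2.
-4 ≠ -2, so there is no saddle point; optimal play is mixed.
Let Row play Top with probability p. Expected payoff against X: (-4)p + (-2)(1−p) = −2p − 2; against Y: 2p + (-7)(1−p) = 9p − 7.
Setting these equal: −2p − 2 = 9p − 7 ⇒ −11p = -5 ⇒ p = 5/11, and the value is (-2)·(5/11) − 2 = -32/11.
For Column: with q = P(X), equating Top's and Bottom's payoffs gives −6q + 2 = 5q − 7 ⇒ q = 9/11.

-32/11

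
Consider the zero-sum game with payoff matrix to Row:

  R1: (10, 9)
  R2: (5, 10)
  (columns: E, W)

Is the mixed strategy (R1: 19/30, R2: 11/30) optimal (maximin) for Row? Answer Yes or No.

No

Against E this mix gives (19/30)·10 + (11/30)·5 = 49/6.
Against W this mix gives (19/30)·9 + (11/30)·10 = 281/30.
Column will play E, holding Row to 49/6. Shifting weight toward the row that does better against E would raise this floor (the equalizing mix achieves 55/6 against both E and W), so the proposed strategy is not optimal.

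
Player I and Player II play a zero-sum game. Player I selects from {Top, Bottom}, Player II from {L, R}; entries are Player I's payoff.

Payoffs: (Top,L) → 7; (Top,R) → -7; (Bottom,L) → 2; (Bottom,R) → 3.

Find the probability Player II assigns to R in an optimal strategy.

1/3

Row minima: Top → -7, Bottom → 2; maximin = 2.
Column maxima: L → 7, R → 3; minimax = 3.
2 ≠ 3, so there is no saddle point; optimal play is mixed.
Let Player I play Top with probability p. Expected payoff against L: 7p + 2(1−p) = 5p + 2; against R: (-7)p + 3(1−p) = −10p + 3.
Setting these equal: 5p + 2 = −10p + 3 ⇒ 15p = 1 ⇒ p = 1/15, and the value is (5)·(1/15) + 2 = 7/3.
For Player II: with q = P(L), equating Top's and Bottom's payoffs gives 14q − 7 = −q + 3 ⇒ q = 2/3.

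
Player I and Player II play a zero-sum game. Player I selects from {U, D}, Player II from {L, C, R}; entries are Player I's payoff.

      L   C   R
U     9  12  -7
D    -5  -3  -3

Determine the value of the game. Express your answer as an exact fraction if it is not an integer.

-31/9

Row minima: U → -7, D → -5; maximin = -5.
Column maxima: L → 9, C → 12, R → -3; minimax = -3.
-5 ≠ -3, so there is no saddle point; optimal play is mixed.
C is strictly dominated by L (it gives Player I strictly more in every row), so Player II never plays it.
On the remaining 2×2 (U, D vs L, R):
Let Player I play U with probability p. Expected payoff against L: 9p + (-5)(1−p) = 14p − 5; against R: (-7)p + (-3)(1−p) = −4p − 3.
Setting these equal: 14p − 5 = −4p − 3 ⇒ 18p = 2 ⇒ p = 1/9, and the value is (14)·(1/9) − 5 = -31/9.
For Player II: with q = P(L), equating U's and D's payoffs gives 16q − 7 = −2q − 3 ⇒ q = 2/9.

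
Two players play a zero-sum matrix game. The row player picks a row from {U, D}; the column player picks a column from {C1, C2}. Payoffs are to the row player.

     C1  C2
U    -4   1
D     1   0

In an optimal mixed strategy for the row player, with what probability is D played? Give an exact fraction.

Row minima: U → -4, D → 0; maximin = 0.
Column maxima: C1 → 1, C2 → 1; minimax = 1.
0 ≠ 1, so there is no saddle point; optimal play is mixed.
Let the row player play U with probability p. Expected payoff against C1: (-4)p + 1(1−p) = −5p + 1; against C2: 1p + 0(1−p) = p.
Setting these equal: −5p + 1 = p ⇒ −6p = -1 ⇒ p = 1/6, and the value is (-5)·(1/6) + 1 = 1/6.
For the column player: with q = P(C1), equating U's and D's payoffs gives −5q + 1 = q ⇒ q = 1/6.

5/6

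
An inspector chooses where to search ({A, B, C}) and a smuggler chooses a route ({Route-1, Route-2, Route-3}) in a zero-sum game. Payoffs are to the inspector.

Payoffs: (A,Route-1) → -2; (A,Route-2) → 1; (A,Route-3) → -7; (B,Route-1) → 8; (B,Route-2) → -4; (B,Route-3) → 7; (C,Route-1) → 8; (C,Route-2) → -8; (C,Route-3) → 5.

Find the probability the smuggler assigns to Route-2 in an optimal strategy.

14/19

Row minima: A → -7, B → -4, C → -8; maximin = -4.
Column maxima: Route-1 → 8, Route-2 → 1, Route-3 → 7; minimax = 1.
-4 ≠ 1, so there is no saddle point; optimal play is mixed.
Route-1 is strictly dominated by Route-3 (it gives the inspector strictly more in every row), so the smuggler never plays it.
With Route-1 eliminated, C is strictly dominated by B (B gives the inspector strictly more in every remaining column), so the inspector never plays it.
On the remaining 2×2 (A, B vs Route-2, Route-3):
Let the inspector play A with probability p. Expected payoff against Route-2: 1p + (-4)(1−p) = 5p − 4; against Route-3: (-7)p + 7(1−p) = −14p + 7.
Setting these equal: 5p − 4 = −14p + 7 ⇒ 19p = 11 ⇒ p = 11/19, and the value is (5)·(11/19) − 4 = -21/19.
For the smuggler: with q = P(Route-2), equating A's and B's payoffs gives 8q − 7 = −11q + 7 ⇒ q = 14/19.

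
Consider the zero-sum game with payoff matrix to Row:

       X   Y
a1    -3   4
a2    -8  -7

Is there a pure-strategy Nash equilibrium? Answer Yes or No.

Yes

Row minima: a1 → -3, a2 → -8; maximin = -3.
Column maxima: X → -3, Y → 4; minimax = -3.
maximin = minimax = -3, so a saddle point exists.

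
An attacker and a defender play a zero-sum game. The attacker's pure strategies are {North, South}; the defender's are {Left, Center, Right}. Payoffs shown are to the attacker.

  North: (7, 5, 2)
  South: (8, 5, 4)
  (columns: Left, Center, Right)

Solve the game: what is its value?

4

Row minima: North → 2, South → 4; maximin = 4.
Column maxima: Left → 8, Center → 5, Right → 4; minimax = 4.
Since maximin = minimax = 4, there is a saddle point and the value is 4.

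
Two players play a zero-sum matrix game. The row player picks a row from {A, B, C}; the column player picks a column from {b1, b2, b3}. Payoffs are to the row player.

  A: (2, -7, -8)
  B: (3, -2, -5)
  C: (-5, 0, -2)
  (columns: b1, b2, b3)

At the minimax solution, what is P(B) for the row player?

Row minima: A → -8, B → -5, C → -5; maximin = -5.
Column maxima: b1 → 3, b2 → 0, b3 → -2; minimax = -2.
-5 ≠ -2, so there is no saddle point; optimal play is mixed.
A is strictly dominated by B, so the row player never plays it.
b2 is strictly dominated by b3 (it gives the row player strictly more in every row), so the column player never plays it.
On the remaining 2×2 (B, C vs b1, b3):
Let the row player play B with probability p. Expected payoff against b1: 3p + (-5)(1−p) = 8p − 5; against b3: (-5)p + (-2)(1−p) = −3p − 2.
Setting these equal: 8p − 5 = −3p − 2 ⇒ 11p = 3 ⇒ p = 3/11, and the value is (8)·(3/11) − 5 = -31/11.
For the column player: with q = P(b1), equating B's and C's payoffs gives 8q − 5 = −3q − 2 ⇒ q = 3/11.

3/11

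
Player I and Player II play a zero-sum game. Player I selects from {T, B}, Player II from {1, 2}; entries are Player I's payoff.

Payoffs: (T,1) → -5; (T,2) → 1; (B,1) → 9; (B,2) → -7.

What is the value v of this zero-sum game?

-13/11

Row minima: T → -5, B → -7; maximin = -5.
Column maxima: 1 → 9, 2 → 1; minimax = 1.
-5 ≠ 1, so there is no saddle point; optimal play is mixed.
Let Player I play T with probability p. Expected payoff against 1: (-5)p + 9(1−p) = −14p + 9; against 2: 1p + (-7)(1−p) = 8p − 7.
Setting these equal: −14p + 9 = 8p − 7 ⇒ −22p = -16 ⇒ p = 8/11, and the value is (-14)·(8/11) + 9 = -13/11.
For Player II: with q = P(1), equating T's and B's payoffs gives −6q + 1 = 16q − 7 ⇒ q = 4/11.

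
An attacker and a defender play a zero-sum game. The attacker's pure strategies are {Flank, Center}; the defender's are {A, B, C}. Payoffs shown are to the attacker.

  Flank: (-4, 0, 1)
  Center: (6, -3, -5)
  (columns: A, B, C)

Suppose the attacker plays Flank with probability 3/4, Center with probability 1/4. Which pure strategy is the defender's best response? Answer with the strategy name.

A

If the defender plays A, the attacker's expected payoff is (3/4)·(-4) + (1/4)·6 = -3/2.
If the defender plays B, the attacker's expected payoff is (3/4)·0 + (1/4)·(-3) = -3/4.
If the defender plays C, the attacker's expected payoff is (3/4)·1 + (1/4)·(-5) = -1/2.
The defender minimizes the attacker's payoff; the smallest is -3/2, so the best response is A.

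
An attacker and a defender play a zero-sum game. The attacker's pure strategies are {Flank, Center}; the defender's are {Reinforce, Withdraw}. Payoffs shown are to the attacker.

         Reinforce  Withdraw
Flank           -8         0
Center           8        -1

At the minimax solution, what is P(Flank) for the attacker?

Row minima: Flank → -8, Center → -1; maximin = -1.
Column maxima: Reinforce → 8, Withdraw → 0; minimax = 0.
-1 ≠ 0, so there is no saddle point; optimal play is mixed.
Let the attacker play Flank with probability p. Expected payoff against Reinforce: (-8)p + 8(1−p) = −16p + 8; against Withdraw: 0p + (-1)(1−p) = p − 1.
Setting these equal: −16p + 8 = p − 1 ⇒ −17p = -9 ⇒ p = 9/17, and the value is (-16)·(9/17) + 8 = -8/17.
For the defender: with q = P(Reinforce), equating Flank's and Center's payoffs gives −8q = 9q − 1 ⇒ q = 1/17.

9/17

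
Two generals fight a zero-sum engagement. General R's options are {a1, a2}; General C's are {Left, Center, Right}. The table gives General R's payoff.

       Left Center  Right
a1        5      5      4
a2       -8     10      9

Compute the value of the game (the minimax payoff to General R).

77/18

Row minima: a1 → 4, a2 → -8; maximin = 4.
Column maxima: Left → 5, Center → 10, Right → 9; minimax = 5.
4 ≠ 5, so there is no saddle point; optimal play is mixed.
Center is strictly dominated by Right (it gives General R strictly more in every row), so General C never plays it.
On the remaining 2×2 (a1, a2 vs Left, Right):
Let General R play a1 with probability p. Expected payoff against Left: 5p + (-8)(1−p) = 13p − 8; against Right: 4p + 9(1−p) = −5p + 9.
Setting these equal: 13p − 8 = −5p + 9 ⇒ 18p = 17 ⇒ p = 17/18, and the value is (13)·(17/18) − 8 = 77/18.
For General C: with q = P(Left), equating a1's and a2's payoffs gives q + 4 = −17q + 9 ⇒ q = 5/18.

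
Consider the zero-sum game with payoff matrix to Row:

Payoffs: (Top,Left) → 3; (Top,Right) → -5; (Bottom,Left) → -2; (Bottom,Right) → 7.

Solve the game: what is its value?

Row minima: Top → -5, Bottom → -2; maximin = -2.
Column maxima: Left → 3, Right → 7; minimax = 3.
-2 ≠ 3, so there is no saddle point; optimal play is mixed.
Let Row play Top with probability p. Expected payoff against Left: 3p + (-2)(1−p) = 5p − 2; against Right: (-5)p + 7(1−p) = −12p + 7.
Setting these equal: 5p − 2 = −12p + 7 ⇒ 17p = 9 ⇒ p = 9/17, and the value is (5)·(9/17) − 2 = 11/17.
For Column: with q = P(Left), equating Top's and Bottom's payoffs gives 8q − 5 = −9q + 7 ⇒ q = 12/17.

11/17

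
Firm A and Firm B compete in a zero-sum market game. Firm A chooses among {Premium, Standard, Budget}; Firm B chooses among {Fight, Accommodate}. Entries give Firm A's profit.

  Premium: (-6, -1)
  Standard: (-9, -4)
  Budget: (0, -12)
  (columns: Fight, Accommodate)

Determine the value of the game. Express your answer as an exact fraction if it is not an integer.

Row minima: Premium → -6, Standard → -9, Budget → -12; maximin = -6.
Column maxima: Fight → 0, Accommodate → -1; minimax = -1.
-6 ≠ -1, so there is no saddle point; optimal play is mixed.
Standard is strictly dominated by Premium, so Firm A never plays it.
On the remaining 2×2 (Premium, Budget vs Fight, Accommodate):
Let Firm A play Premium with probability p. Expected payoff against Fight: (-6)p + 0(1−p) = −6p; against Accommodate: (-1)p + (-12)(1−p) = 11p − 12.
Setting these equal: −6p = 11p − 12 ⇒ −17p = -12 ⇒ p = 12/17, and the value is (-6)·(12/17) = -72/17.
For Firm B: with q = P(Fight), equating Premium's and Budget's payoffs gives −5q − 1 = 12q − 12 ⇒ q = 11/17.

-72/17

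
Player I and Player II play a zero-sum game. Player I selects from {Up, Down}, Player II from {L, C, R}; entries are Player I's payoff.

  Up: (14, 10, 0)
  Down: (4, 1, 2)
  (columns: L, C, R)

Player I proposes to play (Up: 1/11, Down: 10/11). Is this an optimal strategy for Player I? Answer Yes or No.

Against L this mix gives (1/11)·14 + (10/11)·4 = 54/11.
Against C this mix gives (1/11)·10 + (10/11)·1 = 20/11.
Against R this mix gives (1/11)·0 + (10/11)·2 = 20/11.
All of Player II's active replies (C, R) yield 20/11, and no column does worse for Player I. The mix makes Player II indifferent and guarantees 20/11, so it is optimal.

Yes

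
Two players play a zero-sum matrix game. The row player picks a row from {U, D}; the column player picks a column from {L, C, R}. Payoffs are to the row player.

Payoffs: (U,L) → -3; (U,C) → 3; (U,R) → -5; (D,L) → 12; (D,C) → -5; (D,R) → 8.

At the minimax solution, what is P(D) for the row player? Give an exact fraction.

8/21

Row minima: U → -5, D → -5; maximin = -5.
Column maxima: L → 12, C → 3, R → 8; minimax = 3.
-5 ≠ 3, so there is no saddle point; optimal play is mixed.
L is strictly dominated by R (it gives the row player strictly more in every row), so the column player never plays it.
On the remaining 2×2 (U, D vs C, R):
Let the row player play U with probability p. Expected payoff against C: 3p + (-5)(1−p) = 8p − 5; against R: (-5)p + 8(1−p) = −13p + 8.
Setting these equal: 8p − 5 = −13p + 8 ⇒ 21p = 13 ⇒ p = 13/21, and the value is (8)·(13/21) − 5 = -1/21.
For the column player: with q = P(C), equating U's and D's payoffs gives 8q − 5 = −13q + 8 ⇒ q = 13/21.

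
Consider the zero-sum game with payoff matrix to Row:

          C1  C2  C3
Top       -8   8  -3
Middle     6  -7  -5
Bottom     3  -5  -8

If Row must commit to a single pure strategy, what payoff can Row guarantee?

-7

Row minima: Top → -8, Middle → -7, Bottom → -8.
The best of these is -7.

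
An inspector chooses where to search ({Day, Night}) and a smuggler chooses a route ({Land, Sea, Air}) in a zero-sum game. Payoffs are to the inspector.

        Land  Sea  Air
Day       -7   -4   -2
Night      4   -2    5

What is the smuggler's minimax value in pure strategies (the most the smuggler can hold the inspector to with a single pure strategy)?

-2

Column maxima: Land → 4, Sea → -2, Air → 5.
The smallest of these is -2.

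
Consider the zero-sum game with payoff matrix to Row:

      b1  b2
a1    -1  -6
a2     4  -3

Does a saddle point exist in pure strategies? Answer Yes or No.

Row minima: a1 → -6, a2 → -3; maximin = -3.
Column maxima: b1 → 4, b2 → -3; minimax = -3.
maximin = minimax = -3, so a saddle point exists.

Yes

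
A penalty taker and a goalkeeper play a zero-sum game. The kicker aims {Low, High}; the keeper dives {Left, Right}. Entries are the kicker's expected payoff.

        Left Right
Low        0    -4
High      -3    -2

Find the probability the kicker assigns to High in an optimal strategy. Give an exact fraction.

4/5

Row minima: Low → -4, High → -3; maximin = -3.
Column maxima: Left → 0, Right → -2; minimax = -2.
-3 ≠ -2, so there is no saddle point; optimal play is mixed.
Let the kicker play Low with probability p. Expected payoff against Left: 0p + (-3)(1−p) = 3p − 3; against Right: (-4)p + (-2)(1−p) = −2p − 2.
Setting these equal: 3p − 3 = −2p − 2 ⇒ 5p = 1 ⇒ p = 1/5, and the value is (3)·(1/5) − 3 = -12/5.
For the keeper: with q = P(Left), equating Low's and High's payoffs gives 4q − 4 = −q − 2 ⇒ q = 2/5.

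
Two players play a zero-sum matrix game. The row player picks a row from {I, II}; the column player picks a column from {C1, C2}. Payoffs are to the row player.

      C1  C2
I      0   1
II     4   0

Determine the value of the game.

Row minima: I → 0, II → 0; maximin = 0.
Column maxima: C1 → 4, C2 → 1; minimax = 1.
0 ≠ 1, so there is no saddle point; optimal play is mixed.
Let the row player play I with probability p. Expected payoff against C1: 0p + 4(1−p) = −4p + 4; against C2: 1p + 0(1−p) = p.
Setting these equal: −4p + 4 = p ⇒ −5p = -4 ⇒ p = 4/5, and the value is (-4)·(4/5) + 4 = 4/5.
For the column player: with q = P(C1), equating I's and II's payoffs gives −q + 1 = 4q ⇒ q = 1/5.

4/5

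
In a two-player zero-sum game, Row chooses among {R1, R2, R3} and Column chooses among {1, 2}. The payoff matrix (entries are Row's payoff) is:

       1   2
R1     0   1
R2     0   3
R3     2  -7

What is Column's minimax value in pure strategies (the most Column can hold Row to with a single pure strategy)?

2

Column maxima: 1 → 2, 2 → 3.
The smallest of these is 2.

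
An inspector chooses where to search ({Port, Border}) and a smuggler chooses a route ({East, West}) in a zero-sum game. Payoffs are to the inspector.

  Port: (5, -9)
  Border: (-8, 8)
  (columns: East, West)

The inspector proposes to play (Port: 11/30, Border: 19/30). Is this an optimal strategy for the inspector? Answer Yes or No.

No

Against East this mix gives (11/30)·5 + (19/30)·(-8) = -97/30.
Against West this mix gives (11/30)·(-9) + (19/30)·8 = 53/30.
The smuggler will play East, holding the inspector to -97/30. Shifting weight toward the row that does better against East would raise this floor (the equalizing mix achieves -16/15 against both East and West), so the proposed strategy is not optimal.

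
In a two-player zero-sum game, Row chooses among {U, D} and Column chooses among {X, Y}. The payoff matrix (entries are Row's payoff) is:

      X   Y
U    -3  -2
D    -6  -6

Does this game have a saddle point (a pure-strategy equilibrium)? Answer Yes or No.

Yes

Row minima: U → -3, D → -6; maximin = -3.
Column maxima: X → -3, Y → -2; minimax = -3.
maximin = minimax = -3, so a saddle point exists.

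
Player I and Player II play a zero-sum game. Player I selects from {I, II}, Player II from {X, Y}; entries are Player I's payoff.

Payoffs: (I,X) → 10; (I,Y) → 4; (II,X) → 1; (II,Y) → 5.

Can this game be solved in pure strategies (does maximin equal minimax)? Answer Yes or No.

No

Row minima: I → 4, II → 1; maximin = 4.
Column maxima: X → 10, Y → 5; minimax = 5.
4 ≠ 5, so no pure-strategy equilibrium exists.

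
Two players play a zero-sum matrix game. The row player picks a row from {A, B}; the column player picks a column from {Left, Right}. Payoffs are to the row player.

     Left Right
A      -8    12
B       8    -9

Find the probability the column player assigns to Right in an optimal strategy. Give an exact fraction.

16/37

Row minima: A → -8, B → -9; maximin = -8.
Column maxima: Left → 8, Right → 12; minimax = 8.
-8 ≠ 8, so there is no saddle point; optimal play is mixed.
Let the row player play A with probability p. Expected payoff against Left: (-8)p + 8(1−p) = −16p + 8; against Right: 12p + (-9)(1−p) = 21p − 9.
Setting these equal: −16p + 8 = 21p − 9 ⇒ −37p = -17 ⇒ p = 17/37, and the value is (-16)·(17/37) + 8 = 24/37.
For the column player: with q = P(Left), equating A's and B's payoffs gives −20q + 12 = 17q − 9 ⇒ q = 21/37.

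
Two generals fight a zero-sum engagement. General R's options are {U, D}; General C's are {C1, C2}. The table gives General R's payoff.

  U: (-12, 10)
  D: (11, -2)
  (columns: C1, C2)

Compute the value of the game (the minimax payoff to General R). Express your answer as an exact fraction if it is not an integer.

86/35

Row minima: U → -12, D → -2; maximin = -2.
Column maxima: C1 → 11, C2 → 10; minimax = 10.
-2 ≠ 10, so there is no saddle point; optimal play is mixed.
Let General R play U with probability p. Expected payoff against C1: (-12)p + 11(1−p) = −23p + 11; against C2: 10p + (-2)(1−p) = 12p − 2.
Setting these equal: −23p + 11 = 12p − 2 ⇒ −35p = -13 ⇒ p = 13/35, and the value is (-23)·(13/35) + 11 = 86/35.
For General C: with q = P(C1), equating U's and D's payoffs gives −22q + 10 = 13q − 2 ⇒ q = 12/35.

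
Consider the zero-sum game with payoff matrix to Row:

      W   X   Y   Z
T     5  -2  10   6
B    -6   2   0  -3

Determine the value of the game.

Row minima: T → -2, B → -6; maximin = -2.
Column maxima: W → 5, X → 2, Y → 10, Z → 6; minimax = 2.
-2 ≠ 2, so there is no saddle point; optimal play is mixed.
Y is strictly dominated by W (it gives Row strictly more in every row), so Column never plays it.
Z is strictly dominated by W (it gives Row strictly more in every row), so Column never plays it.
On the remaining 2×2 (T, B vs W, X):
Let Row play T with probability p. Expected payoff against W: 5p + (-6)(1−p) = 11p − 6; against X: (-2)p + 2(1−p) = −4p + 2.
Setting these equal: 11p − 6 = −4p + 2 ⇒ 15p = 8 ⇒ p = 8/15, and the value is (11)·(8/15) − 6 = -2/15.
For Column: with q = P(W), equating T's and B's payoffs gives 7q − 2 = −8q + 2 ⇒ q = 4/15.

-2/15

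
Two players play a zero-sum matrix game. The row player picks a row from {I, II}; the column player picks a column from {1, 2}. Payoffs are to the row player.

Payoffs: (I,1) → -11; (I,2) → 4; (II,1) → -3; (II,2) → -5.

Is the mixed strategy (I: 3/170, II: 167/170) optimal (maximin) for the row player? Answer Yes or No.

No

Against 1 this mix gives (3/170)·(-11) + (167/170)·(-3) = -267/85.
Against 2 this mix gives (3/170)·4 + (167/170)·(-5) = -823/170.
The column player will play 2, holding the row player to -823/170. Shifting weight toward the row that does better against 2 would raise this floor (the equalizing mix achieves -67/17 against both 2 and 1), so the proposed strategy is not optimal.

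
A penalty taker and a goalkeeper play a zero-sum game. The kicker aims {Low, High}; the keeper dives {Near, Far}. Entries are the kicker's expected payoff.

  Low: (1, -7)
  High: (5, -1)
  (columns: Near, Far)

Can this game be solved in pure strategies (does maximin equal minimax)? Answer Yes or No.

Row minima: Low → -7, High → -1; maximin = -1.
Column maxima: Near → 5, Far → -1; minimax = -1.
maximin = minimax = -1, so a saddle point exists.

Yes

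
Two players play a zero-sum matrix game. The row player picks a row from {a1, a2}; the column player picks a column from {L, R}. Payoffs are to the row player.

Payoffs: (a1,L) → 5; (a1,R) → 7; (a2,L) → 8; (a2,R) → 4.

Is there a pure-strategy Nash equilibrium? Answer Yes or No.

No

Row minima: a1 → 5, a2 → 4; maximin = 5.
Column maxima: L → 8, R → 7; minimax = 7.
5 ≠ 7, so no pure-strategy equilibrium exists.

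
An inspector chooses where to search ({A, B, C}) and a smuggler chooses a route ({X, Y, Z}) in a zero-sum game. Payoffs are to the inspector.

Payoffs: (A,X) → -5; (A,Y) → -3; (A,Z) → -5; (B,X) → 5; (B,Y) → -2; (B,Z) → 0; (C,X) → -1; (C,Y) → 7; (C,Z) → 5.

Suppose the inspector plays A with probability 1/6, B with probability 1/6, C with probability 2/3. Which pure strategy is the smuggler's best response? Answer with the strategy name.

X

If the smuggler plays X, the inspector's expected payoff is (1/6)·(-5) + (1/6)·5 + (2/3)·(-1) = -2/3.
If the smuggler plays Y, the inspector's expected payoff is (1/6)·(-3) + (1/6)·(-2) + (2/3)·7 = 23/6.
If the smuggler plays Z, the inspector's expected payoff is (1/6)·(-5) + (1/6)·0 + (2/3)·5 = 5/2.
The smuggler minimizes the inspector's payoff; the smallest is -2/3, so the best response is X.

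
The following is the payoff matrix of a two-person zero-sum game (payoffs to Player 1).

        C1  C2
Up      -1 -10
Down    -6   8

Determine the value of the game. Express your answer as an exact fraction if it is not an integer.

-68/23

Row minima: Up → -10, Down → -6; maximin = -6.
Column maxima: C1 → -1, C2 → 8; minimax = -1.
-6 ≠ -1, so there is no saddle point; optimal play is mixed.
Let Player 1 play Up with probability p. Expected payoff against C1: (-1)p + (-6)(1−p) = 5p − 6; against C2: (-10)p + 8(1−p) = −18p + 8.
Setting these equal: 5p − 6 = −18p + 8 ⇒ 23p = 14 ⇒ p = 14/23, and the value is (5)·(14/23) − 6 = -68/23.
For Player 2: with q = P(C1), equating Up's and Down's payoffs gives 9q − 10 = −14q + 8 ⇒ q = 18/23.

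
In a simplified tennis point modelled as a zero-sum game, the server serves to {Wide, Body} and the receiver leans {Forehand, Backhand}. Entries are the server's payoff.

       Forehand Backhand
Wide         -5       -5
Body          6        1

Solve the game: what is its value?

1

Row minima: Wide → -5, Body → 1; maximin = 1.
Column maxima: Forehand → 6, Backhand → 1; minimax = 1.
Since maximin = minimax = 1, there is a saddle point and the value is 1.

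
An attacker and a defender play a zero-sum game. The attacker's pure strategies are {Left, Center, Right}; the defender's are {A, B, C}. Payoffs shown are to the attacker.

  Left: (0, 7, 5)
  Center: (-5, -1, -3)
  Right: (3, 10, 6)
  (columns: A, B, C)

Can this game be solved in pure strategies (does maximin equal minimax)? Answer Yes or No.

Yes

Row minima: Left → 0, Center → -5, Right → 3; maximin = 3.
Column maxima: A → 3, B → 10, C → 6; minimax = 3.
maximin = minimax = 3, so a saddle point exists.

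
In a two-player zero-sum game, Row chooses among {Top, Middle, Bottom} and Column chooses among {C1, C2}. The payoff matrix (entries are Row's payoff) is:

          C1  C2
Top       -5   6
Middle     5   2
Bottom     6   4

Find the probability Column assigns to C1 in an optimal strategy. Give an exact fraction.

2/13

Row minima: Top → -5, Middle → 2, Bottom → 4; maximin = 4.
Column maxima: C1 → 6, C2 → 6; minimax = 6.
4 ≠ 6, so there is no saddle point; optimal play is mixed.
Middle is strictly dominated by Bottom, so Row never plays it.
On the remaining 2×2 (Top, Bottom vs C1, C2):
Let Row play Top with probability p. Expected payoff against C1: (-5)p + 6(1−p) = −11p + 6; against C2: 6p + 4(1−p) = 2p + 4.
Setting these equal: −11p + 6 = 2p + 4 ⇒ −13p = -2 ⇒ p = 2/13, and the value is (-11)·(2/13) + 6 = 56/13.
For Column: with q = P(C1), equating Top's and Bottom's payoffs gives −11q + 6 = 2q + 4 ⇒ q = 2/13.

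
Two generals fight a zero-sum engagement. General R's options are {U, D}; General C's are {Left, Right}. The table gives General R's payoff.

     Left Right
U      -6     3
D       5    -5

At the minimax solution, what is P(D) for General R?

9/19

Row minima: U → -6, D → -5; maximin = -5.
Column maxima: Left → 5, Right → 3; minimax = 3.
-5 ≠ 3, so there is no saddle point; optimal play is mixed.
Let General R play U with probability p. Expected payoff against Left: (-6)p + 5(1−p) = −11p + 5; against Right: 3p + (-5)(1−p) = 8p − 5.
Setting these equal: −11p + 5 = 8p − 5 ⇒ −19p = -10 ⇒ p = 10/19, and the value is (-11)·(10/19) + 5 = -15/19.
For General C: with q = P(Left), equating U's and D's payoffs gives −9q + 3 = 10q − 5 ⇒ q = 8/19.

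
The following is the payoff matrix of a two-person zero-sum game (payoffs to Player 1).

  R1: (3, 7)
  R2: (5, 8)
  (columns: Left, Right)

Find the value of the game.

5

Row minima: R1 → 3, R2 → 5; maximin = 5.
Column maxima: Left → 5, Right → 8; minimax = 5.
Since maximin = minimax = 5, there is a saddle point and the value is 5.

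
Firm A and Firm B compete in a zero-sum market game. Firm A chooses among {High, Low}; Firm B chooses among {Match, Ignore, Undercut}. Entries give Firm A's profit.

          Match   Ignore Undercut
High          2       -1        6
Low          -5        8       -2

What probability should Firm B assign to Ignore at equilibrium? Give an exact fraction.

7/16

Row minima: High → -1, Low → -5; maximin = -1.
Column maxima: Match → 2, Ignore → 8, Undercut → 6; minimax = 2.
-1 ≠ 2, so there is no saddle point; optimal play is mixed.
Undercut is strictly dominated by Match (it gives Firm A strictly more in every row), so Firm B never plays it.
On the remaining 2×2 (High, Low vs Match, Ignore):
Let Firm A play High with probability p. Expected payoff against Match: 2p + (-5)(1−p) = 7p − 5; against Ignore: (-1)p + 8(1−p) = −9p + 8.
Setting these equal: 7p − 5 = −9p + 8 ⇒ 16p = 13 ⇒ p = 13/16, and the value is (7)·(13/16) − 5 = 11/16.
For Firm B: with q = P(Match), equating High's and Low's payoffs gives 3q − 1 = −13q + 8 ⇒ q = 9/16.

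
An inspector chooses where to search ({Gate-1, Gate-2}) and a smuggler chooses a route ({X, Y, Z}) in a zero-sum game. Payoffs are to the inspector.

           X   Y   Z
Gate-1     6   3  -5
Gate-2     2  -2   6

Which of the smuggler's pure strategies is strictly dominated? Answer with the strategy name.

X

Y holds the inspector's payoff strictly below X in every row: 3 < 6, -2 < 2.
So X is strictly dominated for the smuggler.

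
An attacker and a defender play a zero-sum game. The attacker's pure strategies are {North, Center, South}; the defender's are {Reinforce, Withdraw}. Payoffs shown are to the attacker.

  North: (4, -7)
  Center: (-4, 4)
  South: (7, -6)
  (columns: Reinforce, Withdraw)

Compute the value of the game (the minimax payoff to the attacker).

Row minima: North → -7, Center → -4, South → -6; maximin = -4.
Column maxima: Reinforce → 7, Withdraw → 4; minimax = 4.
-4 ≠ 4, so there is no saddle point; optimal play is mixed.
North is strictly dominated by South, so the attacker never plays it.
On the remaining 2×2 (Center, South vs Reinforce, Withdraw):
Let the attacker play Center with probability p. Expected payoff against Reinforce: (-4)p + 7(1−p) = −11p + 7; against Withdraw: 4p + (-6)(1−p) = 10p − 6.
Setting these equal: −11p + 7 = 10p − 6 ⇒ −21p = -13 ⇒ p = 13/21, and the value is (-11)·(13/21) + 7 = 4/21.
For the defender: with q = P(Reinforce), equating Center's and South's payoffs gives −8q + 4 = 13q − 6 ⇒ q = 10/21.

4/21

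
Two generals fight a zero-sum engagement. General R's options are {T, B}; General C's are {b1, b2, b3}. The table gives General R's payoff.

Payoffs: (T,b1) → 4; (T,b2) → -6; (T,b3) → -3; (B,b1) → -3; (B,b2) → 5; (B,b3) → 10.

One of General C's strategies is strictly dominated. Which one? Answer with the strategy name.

b2 holds General R's payoff strictly below b3 in every row: -6 < -3, 5 < 10.
So b3 is strictly dominated for General C.

b3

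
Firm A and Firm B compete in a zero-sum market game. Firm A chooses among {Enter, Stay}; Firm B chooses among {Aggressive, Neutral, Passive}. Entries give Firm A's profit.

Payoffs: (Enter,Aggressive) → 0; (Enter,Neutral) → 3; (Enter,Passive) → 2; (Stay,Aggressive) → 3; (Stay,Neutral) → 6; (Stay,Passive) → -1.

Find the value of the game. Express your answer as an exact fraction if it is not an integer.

1

Row minima: Enter → 0, Stay → -1; maximin = 0.
Column maxima: Aggressive → 3, Neutral → 6, Passive → 2; minimax = 2.
0 ≠ 2, so there is no saddle point; optimal play is mixed.
Neutral is strictly dominated by Aggressive (it gives Firm A strictly more in every row), so Firm B never plays it.
On the remaining 2×2 (Enter, Stay vs Aggressive, Passive):
Let Firm A play Enter with probability p. Expected payoff against Aggressive: 0p + 3(1−p) = −3p + 3; against Passive: 2p + (-1)(1−p) = 3p − 1.
Setting these equal: −3p + 3 = 3p − 1 ⇒ −6p = -4 ⇒ p = 2/3, and the value is (-3)·(2/3) + 3 = 1.
For Firm B: with q = P(Aggressive), equating Enter's and Stay's payoffs gives −2q + 2 = 4q − 1 ⇒ q = 1/2.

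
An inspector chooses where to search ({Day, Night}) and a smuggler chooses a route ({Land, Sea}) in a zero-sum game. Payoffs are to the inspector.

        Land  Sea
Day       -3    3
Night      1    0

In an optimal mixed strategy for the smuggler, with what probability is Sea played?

4/7

Row minima: Day → -3, Night → 0; maximin = 0.
Column maxima: Land → 1, Sea → 3; minimax = 1.
0 ≠ 1, so there is no saddle point; optimal play is mixed.
Let the inspector play Day with probability p. Expected payoff against Land: (-3)p + 1(1−p) = −4p + 1; against Sea: 3p + 0(1−p) = 3p.
Setting these equal: −4p + 1 = 3p ⇒ −7p = -1 ⇒ p = 1/7, and the value is (-4)·(1/7) + 1 = 3/7.
For the smuggler: with q = P(Land), equating Day's and Night's payoffs gives −6q + 3 = q ⇒ q = 3/7.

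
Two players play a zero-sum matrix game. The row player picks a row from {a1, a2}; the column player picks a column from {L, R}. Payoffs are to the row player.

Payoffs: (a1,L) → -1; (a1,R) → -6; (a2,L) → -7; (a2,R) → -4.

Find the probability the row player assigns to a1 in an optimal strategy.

Row minima: a1 → -6, a2 → -7; maximin = -6.
Column maxima: L → -1, R → -4; minimax = -4.
-6 ≠ -4, so there is no saddle point; optimal play is mixed.
Let the row player play a1 with probability p. Expected payoff against L: (-1)p + (-7)(1−p) = 6p − 7; against R: (-6)p + (-4)(1−p) = −2p − 4.
Setting these equal: 6p − 7 = −2p − 4 ⇒ 8p = 3 ⇒ p = 3/8, and the value is (6)·(3/8) − 7 = -19/4.
For the column player: with q = P(L), equating a1's and a2's payoffs gives 5q − 6 = −3q − 4 ⇒ q = 1/4.

3/8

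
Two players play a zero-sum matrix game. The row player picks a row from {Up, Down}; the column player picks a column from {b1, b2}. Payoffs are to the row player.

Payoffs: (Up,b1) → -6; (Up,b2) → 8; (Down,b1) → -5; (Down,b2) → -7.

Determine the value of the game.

-41/8

Row minima: Up → -6, Down → -7; maximin = -6.
Column maxima: b1 → -5, b2 → 8; minimax = -5.
-6 ≠ -5, so there is no saddle point; optimal play is mixed.
Let the row player play Up with probability p. Expected payoff against b1: (-6)p + (-5)(1−p) = −p − 5; against b2: 8p + (-7)(1−p) = 15p − 7.
Setting these equal: −p − 5 = 15p − 7 ⇒ −16p = -2 ⇒ p = 1/8, and the value is (-1)·(1/8) − 5 = -41/8.
For the column player: with q = P(b1), equating Up's and Down's payoffs gives −14q + 8 = 2q − 7 ⇒ q = 15/16.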